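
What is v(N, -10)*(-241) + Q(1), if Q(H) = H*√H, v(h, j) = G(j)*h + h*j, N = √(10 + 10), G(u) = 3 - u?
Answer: 1 - 1446*√5 ≈ -3232.4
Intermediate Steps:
N = 2*√5 (N = √20 = 2*√5 ≈ 4.4721)
v(h, j) = h*j + h*(3 - j) (v(h, j) = (3 - j)*h + h*j = h*(3 - j) + h*j = h*j + h*(3 - j))
Q(H) = H^(3/2)
v(N, -10)*(-241) + Q(1) = (3*(2*√5))*(-241) + 1^(3/2) = (6*√5)*(-241) + 1 = -1446*√5 + 1 = 1 - 1446*√5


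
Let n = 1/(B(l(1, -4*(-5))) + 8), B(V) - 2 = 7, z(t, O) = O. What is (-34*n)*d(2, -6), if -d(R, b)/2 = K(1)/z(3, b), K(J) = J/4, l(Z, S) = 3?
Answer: -⅙ ≈ -0.16667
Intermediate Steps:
B(V) = 9 (B(V) = 2 + 7 = 9)
K(J) = J/4 (K(J) = J*(¼) = J/4)
d(R, b) = -1/(2*b) (d(R, b) = -2*(¼)*1/b = -2/(b*4) = -1/(2*b))
n = 1/17 (n = 1/(9 + 8) = 1/17 ≈ 0.058824)
(-34*n)*d(2, -6) = (-34*1/17)*(-½/(-6)) = -(-1)*(-1)/6 = -2*1/12 = -⅙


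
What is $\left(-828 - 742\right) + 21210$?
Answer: $19640$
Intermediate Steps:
$\left(-828 - 742\right) + 21210 = -1570 + 21210 = 19640$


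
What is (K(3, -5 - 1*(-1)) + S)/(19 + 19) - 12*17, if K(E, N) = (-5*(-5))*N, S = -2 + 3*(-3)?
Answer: -7863/38 ≈ -206.92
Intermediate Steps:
S = -11 (S = -2 - 9 = -11)
K(E, N) = 25*N
(K(3, -5 - 1*(-1)) + S)/(19 + 19) - 12*17 = (25*(-5 - 1*(-1)) - 11)/(19 + 19) - 12*17 = (25*(-5 + 1) - 11)/38 - 204 = (25*(-4) - 11)*(1/38) - 204 = (-100 - 11)*(1/38) - 204 = -111*1/38 - 204 = -111/38 - 204 = -7863/38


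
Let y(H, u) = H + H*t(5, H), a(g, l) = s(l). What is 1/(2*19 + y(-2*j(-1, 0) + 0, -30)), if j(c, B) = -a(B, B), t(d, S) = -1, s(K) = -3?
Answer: 1/38 ≈ 0.026316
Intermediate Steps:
a(g, l) = -3
j(c, B) = 3 (j(c, B) = -1*(-3) = 3)
y(H, u) = 0 (y(H, u) = H + H*(-1) = H - H = 0)
1/(2*19 + y(-2*j(-1, 0) + 0, -30)) = 1/(2*19 + 0) = 1/(38 + 0) = 1/38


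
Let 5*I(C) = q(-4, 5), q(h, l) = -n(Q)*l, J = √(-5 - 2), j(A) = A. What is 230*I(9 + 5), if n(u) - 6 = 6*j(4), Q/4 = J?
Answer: -6900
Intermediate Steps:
J = I*√7 (J = √(-7) = I*√7 ≈ 2.6458*I)
Q = 4*I*√7 (Q = 4*(I*√7) = 4*I*√7 ≈ 10.583*I)
n(u) = 30 (n(u) = 6 + 6*4 = 6 + 24 = 30)
q(h, l) = -30*l
I(C) = -30 (I(C) = (-30*5)/5 = (⅕)*(-150) = -30)
230*I(9 + 5) = 230*(-30) = -6900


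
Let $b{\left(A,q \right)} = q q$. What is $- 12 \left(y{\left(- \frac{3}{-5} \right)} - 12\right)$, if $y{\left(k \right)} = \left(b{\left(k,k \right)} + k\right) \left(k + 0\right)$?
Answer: $\frac{17136}{125} \approx 137.09$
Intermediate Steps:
$b{\left(A,q \right)} = q^{2}$
$y{\left(k \right)} = k \left(k + k^{2}\right)$ ($y{\left(k \right)} = \left(k^{2} + k\right) \left(k + 0\right) = \left(k + k^{2}\right) k = k \left(k + k^{2}\right)$)
$- 12 \left(y{\left(- \frac{3}{-5} \right)} - 12\right) = - 12 \left(\left(- \frac{3}{-5}\right)^{2} \left(1 - \frac{3}{-5}\right) - 12\right) = - 12 \left(\left(\left(-3\right) \left(- \frac{1}{5}\right)\right)^{2} \left(1 - - \frac{3}{5}\right) - 12\right) = - 12 \left(\left(\frac{3}{5}\right)^{2} \left(1 + \frac{3}{5}\right) - 12\right) = - 12 \left(\frac{9}{25} \cdot \frac{8}{5} - 12\right) = - 12 \left(\frac{72}{125} - 12\right) = \left(-12\right) \left(- \frac{1428}{125}\right) = \frac{17136}{125}$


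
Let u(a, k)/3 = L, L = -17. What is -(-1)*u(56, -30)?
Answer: -51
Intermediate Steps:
u(a, k) = -51 (u(a, k) = 3*(-17) = -51)
-(-1)*u(56, -30) = -(-1)*(-51) = -1*51 = -51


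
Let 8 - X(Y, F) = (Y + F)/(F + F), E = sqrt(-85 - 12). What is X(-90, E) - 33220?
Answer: -66425/2 - 45*I*sqrt(97)/97 ≈ -33213.0 - 4.5691*I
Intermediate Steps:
E = I*sqrt(97) (E = sqrt(-97) = I*sqrt(97) ≈ 9.8489*I)
X(Y, F) = 8 - (F + Y)/(2*F) (X(Y, F) = 8 - (Y + F)/(F + F) = 8 - (F + Y)/(2*F))
X(-90, E) - 33220 = (-1*(-90) + 15*(I*sqrt(97)))/(2*((I*sqrt(97)))) - 33220 = (-I*sqrt(97)/97)*(90 + 15*I*sqrt(97))/2 - 33220 = -I*sqrt(97)*(90 + 15*I*sqrt(97))/194 - 33220 = -33220 - I*sqrt(97)*(90 + 15*I*sqrt(97))/194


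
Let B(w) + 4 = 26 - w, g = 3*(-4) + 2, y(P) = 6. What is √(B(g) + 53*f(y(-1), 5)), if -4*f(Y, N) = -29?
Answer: 3*√185/2 ≈ 20.402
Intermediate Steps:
f(Y, N) = 29/4 (f(Y, N) = -¼*(-29) = 29/4)
g = -10 (g = -12 + 2 = -10)
B(w) = 22 - w (B(w) = -4 + (26 - w) = 22 - w)
√(B(g) + 53*f(y(-1), 5)) = √((22 - 1*(-10)) + 53*(29/4)) = √((22 + 10) + 1537/4) = √(32 + 1537/4) = √(1665/4) = 3*√185/2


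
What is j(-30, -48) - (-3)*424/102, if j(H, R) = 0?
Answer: 212/17 ≈ 12.471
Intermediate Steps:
j(-30, -48) - (-3)*424/102 = 0 - (-3)*424/102 = 0 - (-3)*424*(1/102) = 0 - (-3)*212/51 = 0 - 1*(-212/17) = 0 + 212/17 = 212/17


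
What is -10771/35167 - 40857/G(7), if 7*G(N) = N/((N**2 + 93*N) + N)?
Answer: -1015830420904/35167 ≈ -2.8886e+7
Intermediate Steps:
G(N) = N/(7*(N**2 + 94*N)) (G(N) = (N/((N**2 + 93*N) + N))/7 = (N/(N**2 + 94*N))/7 = N/(7*(N**2 + 94*N)))
-10771/35167 - 40857/G(7) = -10771/35167 - 40857/(1/(7*(94 + 7))) = -10771*1/35167 - 40857/((1/7)/101) = -10771/35167 - 40857/((1/7)*(1/101)) = -10771/35167 - 40857/1/707 = -10771/35167 - 40857*707 = -10771/35167 - 28885899 = -1015830420904/35167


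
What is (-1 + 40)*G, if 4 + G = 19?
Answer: 585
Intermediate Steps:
G = 15 (G = -4 + 19 = 15)
(-1 + 40)*G = (-1 + 40)*15 = 39*15 = 585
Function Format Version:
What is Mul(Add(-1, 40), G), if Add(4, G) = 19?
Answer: 585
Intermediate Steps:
G = 15 (G = Add(-4, 19) = 15)
Mul(Add(-1, 40), G) = Mul(Add(-1, 40), 15) = Mul(39, 15) = 585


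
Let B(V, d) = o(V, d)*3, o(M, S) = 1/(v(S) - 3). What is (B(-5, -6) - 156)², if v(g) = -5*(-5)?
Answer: 11758041/484 ≈ 24293.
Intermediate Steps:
v(g) = 25
o(M, S) = 1/22 (o(M, S) = 1/(25 - 3) = 1/22)
B(V, d) = 3/22 (B(V, d) = (1/22)*3 = 3/22)
(B(-5, -6) - 156)² = (3/22 - 156)² = (-3429/22)² = 11758041/484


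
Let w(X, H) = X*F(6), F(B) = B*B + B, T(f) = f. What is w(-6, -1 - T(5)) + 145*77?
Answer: 10913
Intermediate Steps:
F(B) = B + B² (F(B) = B² + B = B + B²)
w(X, H) = 42*X (w(X, H) = X*(6*(1 + 6)) = X*(6*7) = X*42 = 42*X)
w(-6, -1 - T(5)) + 145*77 = 42*(-6) + 145*77 = -252 + 11165 = 10913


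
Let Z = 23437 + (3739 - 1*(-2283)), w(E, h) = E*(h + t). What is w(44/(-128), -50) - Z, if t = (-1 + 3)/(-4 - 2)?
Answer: -2826403/96 ≈ -29442.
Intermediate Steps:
t = -⅓ (t = 2/(-6) = 2*(-⅙) = -⅓ ≈ -0.33333)
w(E, h) = E*(-⅓ + h) (w(E, h) = E*(h - ⅓) = E*(-⅓ + h))
Z = 29459 (Z = 23437 + (3739 + 2283) = 23437 + 6022 = 29459)
w(44/(-128), -50) - Z = (44/(-128))*(-⅓ - 50) - 1*29459 = (44*(-1/128))*(-151/3) - 29459 = -11/32*(-151/3) - 29459 = 1661/96 - 29459 = -2826403/96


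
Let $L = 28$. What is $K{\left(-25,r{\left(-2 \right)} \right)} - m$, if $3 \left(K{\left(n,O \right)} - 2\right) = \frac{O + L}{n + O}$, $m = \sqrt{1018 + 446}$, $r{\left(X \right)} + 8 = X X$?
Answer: $\frac{50}{29} - 2 \sqrt{366} \approx -36.538$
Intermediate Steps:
$r{\left(X \right)} = -8 + X^{2}$ ($r{\left(X \right)} = -8 + X X = -8 + X^{2}$)
$m = 2 \sqrt{366}$ ($m = \sqrt{1464} = 2 \sqrt{366} \approx 38.262$)
$K{\left(n,O \right)} = 2 + \frac{28 + O}{3 \left(O + n\right)}$ ($K{\left(n,O \right)} = 2 + \frac{\left(O + 28\right) \frac{1}{n + O}}{3} = 2 + \frac{\left(28 + O\right) \frac{1}{O + n}}{3} = 2 + \frac{\frac{1}{O + n} \left(28 + O\right)}{3} = 2 + \frac{28 + O}{3 \left(O + n\right)}$)
$K{\left(-25,r{\left(-2 \right)} \right)} - m = \frac{28 + 6 \left(-25\right) + 7 \left(-8 + \left(-2\right)^{2}\right)}{3 \left(\left(-8 + \left(-2\right)^{2}\right) - 25\right)} - 2 \sqrt{366} = \frac{28 - 150 + 7 \left(-8 + 4\right)}{3 \left(\left(-8 + 4\right) - 25\right)} - 2 \sqrt{366} = \frac{28 - 150 + 7 \left(-4\right)}{3 \left(-4 - 25\right)} - 2 \sqrt{366} = \frac{28 - 150 - 28}{3 \left(-29\right)} - 2 \sqrt{366} = \frac{1}{3} \left(- \frac{1}{29}\right) \left(-150\right) - 2 \sqrt{366} = \frac{50}{29} - 2 \sqrt{366}$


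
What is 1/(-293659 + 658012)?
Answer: 1/364353 ≈ 2.7446e-6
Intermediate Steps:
1/(-293659 + 658012) = 1/364353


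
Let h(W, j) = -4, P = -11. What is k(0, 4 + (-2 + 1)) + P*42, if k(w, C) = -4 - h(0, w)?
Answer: -462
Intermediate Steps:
k(w, C) = 0 (k(w, C) = -4 - 1*(-4) = -4 + 4 = 0)
k(0, 4 + (-2 + 1)) + P*42 = 0 - 11*42 = 0 - 462 = -462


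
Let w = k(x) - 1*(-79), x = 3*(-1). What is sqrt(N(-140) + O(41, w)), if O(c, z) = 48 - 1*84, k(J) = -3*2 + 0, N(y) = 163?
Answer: sqrt(127) ≈ 11.269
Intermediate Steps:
x = -3
k(J) = -6 (k(J) = -6 + 0 = -6)
w = 73 (w = -6 - 1*(-79) = -6 + 79 = 73)
O(c, z) = -36 (O(c, z) = 48 - 84 = -36)
sqrt(N(-140) + O(41, w)) = sqrt(163 - 36) = sqrt(127)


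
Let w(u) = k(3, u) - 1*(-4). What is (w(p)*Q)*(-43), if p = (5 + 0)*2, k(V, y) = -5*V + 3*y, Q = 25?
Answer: -20425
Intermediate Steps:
p = 10 (p = 5*2 = 10)
w(u) = -11 + 3*u (w(u) = (-5*3 + 3*u) - 1*(-4) = (-15 + 3*u) + 4 = -11 + 3*u)
(w(p)*Q)*(-43) = ((-11 + 3*10)*25)*(-43) = ((-11 + 30)*25)*(-43) = (19*25)*(-43) = 475*(-43) = -20425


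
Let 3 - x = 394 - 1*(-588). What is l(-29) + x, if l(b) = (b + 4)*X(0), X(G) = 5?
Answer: -1104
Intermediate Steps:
x = -979 (x = 3 - (394 - 1*(-588)) = 3 - (394 + 588) = 3 - 1*982 = 3 - 982 = -979)
l(b) = 20 + 5*b (l(b) = (b + 4)*5 = (4 + b)*5 = 20 + 5*b)
l(-29) + x = (20 + 5*(-29)) - 979 = (20 - 145) - 979 = -125 - 979 = -1104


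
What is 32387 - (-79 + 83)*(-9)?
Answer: 32423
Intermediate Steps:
32387 - (-79 + 83)*(-9) = 32387 - 4*(-9) = 32387 - 1*(-36) = 32387 + 36 = 32423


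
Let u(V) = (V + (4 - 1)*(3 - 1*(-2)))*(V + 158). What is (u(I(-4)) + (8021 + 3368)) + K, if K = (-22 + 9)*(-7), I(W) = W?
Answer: 13174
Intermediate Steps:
u(V) = (15 + V)*(158 + V) (u(V) = (V + 3*(3 + 2))*(158 + V) = (V + 3*5)*(158 + V) = (V + 15)*(158 + V) = (15 + V)*(158 + V))
K = 91 (K = -13*(-7) = 91)
(u(I(-4)) + (8021 + 3368)) + K = ((2370 + (-4)² + 173*(-4)) + (8021 + 3368)) + 91 = ((2370 + 16 - 692) + 11389) + 91 = (1694 + 11389) + 91 = 13083 + 91 = 13174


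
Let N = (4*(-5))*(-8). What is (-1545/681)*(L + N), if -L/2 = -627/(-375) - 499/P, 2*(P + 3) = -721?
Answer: -1440621242/4125725 ≈ -349.18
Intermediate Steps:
P = -727/2 (P = -3 + (1/2)*(-721) = -3 - 721/2 = -727/2 ≈ -363.50)
L = -553386/90875 (L = -2*(-627/(-375) - 499/(-727/2)) = -2*(-627*(-1/375) - 499*(-2/727)) = -2*(209/125 + 998/727) = -2*276693/90875 = -553386/90875 ≈ -6.0895)
N = 160 (N = -20*(-8) = 160)
(-1545/681)*(L + N) = (-1545/681)*(-553386/90875 + 160) = -1545*1/681*(13986614/90875) = -515/227*13986614/90875 = -1440621242/4125725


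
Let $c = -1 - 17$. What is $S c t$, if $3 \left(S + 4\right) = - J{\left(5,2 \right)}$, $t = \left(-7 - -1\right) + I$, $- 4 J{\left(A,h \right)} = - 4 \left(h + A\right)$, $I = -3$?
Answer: $-1026$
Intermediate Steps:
$J{\left(A,h \right)} = A + h$ ($J{\left(A,h \right)} = - \frac{\left(-4\right) \left(h + A\right)}{4} = - \frac{\left(-4\right) \left(A + h\right)}{4} = - \frac{- 4 A - 4 h}{4} = A + h$)
$t = -9$ ($t = \left(-7 - -1\right) - 3 = \left(-7 + 1\right) - 3 = -6 - 3 = -9$)
$S = - \frac{19}{3}$ ($S = -4 + \frac{\left(-1\right) \left(5 + 2\right)}{3} = -4 + \frac{\left(-1\right) 7}{3} = -4 + \frac{1}{3} \left(-7\right) = -4 - \frac{7}{3} = - \frac{19}{3} \approx -6.3333$)
$c = -18$
$S c t = \left(- \frac{19}{3}\right) \left(-18\right) \left(-9\right) = 114 \left(-9\right) = -1026$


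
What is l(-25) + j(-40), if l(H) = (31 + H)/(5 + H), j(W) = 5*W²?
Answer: 79997/10 ≈ 7999.7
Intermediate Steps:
l(H) = (31 + H)/(5 + H)
l(-25) + j(-40) = (31 - 25)/(5 - 25) + 5*(-40)² = 6/(-20) + 5*1600 = -1/20*6 + 8000 = -3/10 + 8000 = 79997/10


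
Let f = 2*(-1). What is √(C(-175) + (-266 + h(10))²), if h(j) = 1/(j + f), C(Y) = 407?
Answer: √4550177/8 ≈ 266.64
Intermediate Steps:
f = -2
h(j) = 1/(-2 + j) (h(j) = 1/(j - 2) = 1/(-2 + j))
√(C(-175) + (-266 + h(10))²) = √(407 + (-266 + 1/(-2 + 10))²) = √(407 + (-266 + 1/8)²) = √(407 + (-266 + ⅛)²) = √(407 + (-2127/8)²) = √(407 + 4524129/64) = √(4550177/64) = √4550177/8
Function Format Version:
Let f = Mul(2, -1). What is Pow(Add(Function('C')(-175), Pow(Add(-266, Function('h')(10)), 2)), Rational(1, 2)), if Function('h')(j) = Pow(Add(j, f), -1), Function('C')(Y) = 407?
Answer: Mul(Rational(1, 8), Pow(4550177, Rational(1, 2))) ≈ 266.64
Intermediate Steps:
f = -2
Function('h')(j) = Pow(Add(-2, j), -1) (Function('h')(j) = Pow(Add(j, -2), -1) = Pow(Add(-2, j), -1))
Pow(Add(Function('C')(-175), Pow(Add(-266, Function('h')(10)), 2)), Rational(1, 2)) = Pow(Add(407, Pow(Add(-266, Pow(Add(-2, 10), -1)), 2)), Rational(1, 2)) = Pow(Add(407, Pow(Add(-266, Pow(8, -1)), 2)), Rational(1, 2)) = Pow(Add(407, Pow(Add(-266, Rational(1, 8)), 2)), Rational(1, 2)) = Pow(Add(407, Pow(Rational(-2127, 8), 2)), Rational(1, 2)) = Pow(Add(407, Rational(4524129, 64)), Rational(1, 2)) = Pow(Rational(4550177, 64), Rational(1, 2)) = Mul(Rational(1, 8), Pow(4550177, Rational(1, 2)))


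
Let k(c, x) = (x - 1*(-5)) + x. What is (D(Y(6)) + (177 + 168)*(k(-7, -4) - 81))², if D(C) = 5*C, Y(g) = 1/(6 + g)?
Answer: 120933540025/144 ≈ 8.3982e+8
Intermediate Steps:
k(c, x) = 5 + 2*x (k(c, x) = (x + 5) + x = (5 + x) + x = 5 + 2*x)
(D(Y(6)) + (177 + 168)*(k(-7, -4) - 81))² = (5/(6 + 6) + (177 + 168)*((5 + 2*(-4)) - 81))² = (5/12 + 345*((5 - 8) - 81))² = (5*(1/12) + 345*(-3 - 81))² = (5/12 + 345*(-84))² = (5/12 - 28980)² = (-347755/12)² = 120933540025/144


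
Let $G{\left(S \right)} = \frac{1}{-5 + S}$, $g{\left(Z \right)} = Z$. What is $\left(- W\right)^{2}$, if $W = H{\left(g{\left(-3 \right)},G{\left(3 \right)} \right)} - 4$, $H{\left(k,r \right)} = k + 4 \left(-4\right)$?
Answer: $529$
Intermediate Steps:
$H{\left(k,r \right)} = -16 + k$ ($H{\left(k,r \right)} = k - 16 = -16 + k$)
$W = -23$ ($W = \left(-16 - 3\right) - 4 = -19 - 4 = -23$)
$\left(- W\right)^{2} = \left(\left(-1\right) \left(-23\right)\right)^{2} = 23^{2} = 529$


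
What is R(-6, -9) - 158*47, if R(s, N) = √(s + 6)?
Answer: -7426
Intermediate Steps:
R(s, N) = √(6 + s)
R(-6, -9) - 158*47 = √(6 - 6) - 158*47 = √0 - 7426 = 0 - 7426 = -7426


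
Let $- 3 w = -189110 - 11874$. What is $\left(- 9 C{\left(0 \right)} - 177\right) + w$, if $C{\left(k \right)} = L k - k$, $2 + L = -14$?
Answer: $\frac{200453}{3} \approx 66818.0$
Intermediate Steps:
$L = -16$ ($L = -2 - 14 = -16$)
$w = \frac{200984}{3}$ ($w = - \frac{-189110 - 11874}{3} = \left(- \frac{1}{3}\right) \left(-200984\right) = \frac{200984}{3} \approx 66995.0$)
$C{\left(k \right)} = - 17 k$ ($C{\left(k \right)} = - 16 k - k = - 17 k$)
$\left(- 9 C{\left(0 \right)} - 177\right) + w = \left(- 9 \left(\left(-17\right) 0\right) - 177\right) + \frac{200984}{3} = \left(\left(-9\right) 0 - 177\right) + \frac{200984}{3} = \left(0 - 177\right) + \frac{200984}{3} = -177 + \frac{200984}{3} = \frac{200453}{3}$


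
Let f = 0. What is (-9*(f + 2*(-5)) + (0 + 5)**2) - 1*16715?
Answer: -16600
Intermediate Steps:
(-9*(f + 2*(-5)) + (0 + 5)**2) - 1*16715 = (-9*(0 + 2*(-5)) + (0 + 5)**2) - 1*16715 = (-9*(0 - 10) + 5**2) - 16715 = (-9*(-10) + 25) - 16715 = (90 + 25) - 16715 = 115 - 16715 = -16600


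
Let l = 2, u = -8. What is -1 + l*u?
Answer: -17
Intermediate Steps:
-1 + l*u = -1 + 2*(-8) = -1 - 16 = -17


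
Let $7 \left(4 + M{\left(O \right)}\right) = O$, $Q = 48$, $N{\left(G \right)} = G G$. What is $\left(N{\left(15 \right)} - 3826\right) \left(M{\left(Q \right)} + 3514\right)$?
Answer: $- \frac{88649418}{7} \approx -1.2664 \cdot 10^{7}$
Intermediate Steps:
$N{\left(G \right)} = G^{2}$
$M{\left(O \right)} = -4 + \frac{O}{7}$
$\left(N{\left(15 \right)} - 3826\right) \left(M{\left(Q \right)} + 3514\right) = \left(15^{2} - 3826\right) \left(\left(-4 + \frac{1}{7} \cdot 48\right) + 3514\right) = \left(225 - 3826\right) \left(\left(-4 + \frac{48}{7}\right) + 3514\right) = - 3601 \left(\frac{20}{7} + 3514\right) = \left(-3601\right) \frac{24618}{7} = - \frac{88649418}{7}$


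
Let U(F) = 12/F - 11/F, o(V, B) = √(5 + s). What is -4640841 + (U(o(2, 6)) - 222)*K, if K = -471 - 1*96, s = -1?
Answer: -9030501/2 ≈ -4.5152e+6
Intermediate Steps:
o(V, B) = 2 (o(V, B) = √(5 - 1) = √4 = 2)
K = -567 (K = -471 - 96 = -567)
U(F) = 1/F
-4640841 + (U(o(2, 6)) - 222)*K = -4640841 + (1/2 - 222)*(-567) = -4640841 + (½ - 222)*(-567) = -4640841 - 443/2*(-567) = -4640841 + 251181/2 = -9030501/2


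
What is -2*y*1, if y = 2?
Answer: -4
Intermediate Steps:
-2*y*1 = -2*2*1 = -4*1 = -4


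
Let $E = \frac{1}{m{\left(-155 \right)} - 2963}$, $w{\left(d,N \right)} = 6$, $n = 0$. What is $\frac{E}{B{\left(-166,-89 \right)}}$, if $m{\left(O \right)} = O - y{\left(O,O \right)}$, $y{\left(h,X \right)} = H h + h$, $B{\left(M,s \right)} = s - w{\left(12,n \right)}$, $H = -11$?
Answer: $\frac{1}{443460} \approx 2.255 \cdot 10^{-6}$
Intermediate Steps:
$B{\left(M,s \right)} = -6 + s$ ($B{\left(M,s \right)} = s - 6 = -6 + s$)
$y{\left(h,X \right)} = - 10 h$ ($y{\left(h,X \right)} = - 11 h + h = - 10 h$)
$m{\left(O \right)} = 11 O$ ($m{\left(O \right)} = O - - 10 O = O + 10 O = 11 O$)
$E = - \frac{1}{4668}$ ($E = \frac{1}{11 \left(-155\right) - 2963} = \frac{1}{-1705 - 2963} = \frac{1}{-4668} = - \frac{1}{4668} \approx -0.00021422$)
$\frac{E}{B{\left(-166,-89 \right)}} = - \frac{1}{4668 \left(-6 - 89\right)} = - \frac{1}{4668 \left(-95\right)} = \left(- \frac{1}{4668}\right) \left(- \frac{1}{95}\right) = \frac{1}{443460}$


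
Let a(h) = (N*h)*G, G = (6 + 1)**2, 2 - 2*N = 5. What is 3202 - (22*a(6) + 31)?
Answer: 12873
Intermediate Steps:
N = -3/2 (N = 1 - 1/2*5 = 1 - 5/2 = -3/2 ≈ -1.5000)
G = 49 (G = 7**2 = 49)
a(h) = -147*h/2 (a(h) = -3*h/2*49 = -147*h/2)
3202 - (22*a(6) + 31) = 3202 - (22*(-147/2*6) + 31) = 3202 - (22*(-441) + 31) = 3202 - (-9702 + 31) = 3202 - 1*(-9671) = 3202 + 9671 = 12873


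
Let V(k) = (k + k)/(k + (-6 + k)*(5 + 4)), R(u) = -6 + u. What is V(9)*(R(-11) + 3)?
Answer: -7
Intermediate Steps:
V(k) = 2*k/(-54 + 10*k) (V(k) = (2*k)/(k + (-6 + k)*9) = (2*k)/(k + (-54 + 9*k)) = (2*k)/(-54 + 10*k) = 2*k/(-54 + 10*k))
V(9)*(R(-11) + 3) = (9/(-27 + 5*9))*((-6 - 11) + 3) = (9/(-27 + 45))*(-17 + 3) = (9/18)*(-14) = (9*(1/18))*(-14) = (1/2)*(-14) = -7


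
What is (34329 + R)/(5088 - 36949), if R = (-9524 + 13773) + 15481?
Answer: -54059/31861 ≈ -1.6967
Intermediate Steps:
R = 19730 (R = 4249 + 15481 = 19730)
(34329 + R)/(5088 - 36949) = (34329 + 19730)/(5088 - 36949) = 54059/(-31861) = 54059*(-1/31861) = -54059/31861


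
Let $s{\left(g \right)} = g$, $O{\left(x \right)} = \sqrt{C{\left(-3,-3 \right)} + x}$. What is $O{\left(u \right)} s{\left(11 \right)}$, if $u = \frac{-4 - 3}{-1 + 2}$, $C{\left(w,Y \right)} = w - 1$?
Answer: $11 i \sqrt{11} \approx 36.483 i$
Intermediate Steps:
$C{\left(w,Y \right)} = -1 + w$ ($C{\left(w,Y \right)} = w - 1 = -1 + w$)
$u = -7$ ($u = - \frac{7}{1} = \left(-7\right) 1 = -7$)
$O{\left(x \right)} = \sqrt{-4 + x}$ ($O{\left(x \right)} = \sqrt{\left(-1 - 3\right) + x} = \sqrt{-4 + x}$)
$O{\left(u \right)} s{\left(11 \right)} = \sqrt{-4 - 7} \cdot 11 = \sqrt{-11} \cdot 11 = i \sqrt{11} \cdot 11 = 11 i \sqrt{11}$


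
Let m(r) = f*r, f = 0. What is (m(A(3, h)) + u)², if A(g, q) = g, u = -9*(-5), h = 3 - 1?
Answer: 2025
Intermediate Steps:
h = 2
u = 45
m(r) = 0 (m(r) = 0*r = 0)
(m(A(3, h)) + u)² = (0 + 45)² = 45² = 2025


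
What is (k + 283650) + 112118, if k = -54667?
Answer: 341101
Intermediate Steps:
(k + 283650) + 112118 = (-54667 + 283650) + 112118 = 228983 + 112118 = 341101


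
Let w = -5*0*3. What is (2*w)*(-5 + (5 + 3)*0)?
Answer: 0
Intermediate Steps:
w = 0 (w = 0*3 = 0)
(2*w)*(-5 + (5 + 3)*0) = (2*0)*(-5 + (5 + 3)*0) = 0*(-5 + 8*0) = 0*(-5 + 0) = 0*(-5) = 0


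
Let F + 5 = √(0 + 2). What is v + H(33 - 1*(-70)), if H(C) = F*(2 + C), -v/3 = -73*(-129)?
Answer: -28776 + 105*√2 ≈ -28628.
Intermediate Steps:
F = -5 + √2 (F = -5 + √(0 + 2) = -5 + √2 ≈ -3.5858)
v = -28251 (v = -(-219)*(-129) = -3*9417 = -28251)
H(C) = (-5 + √2)*(2 + C)
v + H(33 - 1*(-70)) = -28251 - (2 + (33 - 1*(-70)))*(5 - √2) = -28251 - (2 + (33 + 70))*(5 - √2) = -28251 - (2 + 103)*(5 - √2) = -28251 - 1*105*(5 - √2) = -28251 + (-525 + 105*√2) = -28776 + 105*√2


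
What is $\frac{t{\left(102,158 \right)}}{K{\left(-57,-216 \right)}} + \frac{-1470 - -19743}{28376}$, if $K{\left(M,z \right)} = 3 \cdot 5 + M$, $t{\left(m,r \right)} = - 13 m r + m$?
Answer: $\frac{990478687}{198632} \approx 4986.5$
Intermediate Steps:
$t{\left(m,r \right)} = m - 13 m r$ ($t{\left(m,r \right)} = - 13 m r + m = m - 13 m r$)
$K{\left(M,z \right)} = 15 + M$
$\frac{t{\left(102,158 \right)}}{K{\left(-57,-216 \right)}} + \frac{-1470 - -19743}{28376} = \frac{102 \left(1 - 2054\right)}{15 - 57} + \frac{-1470 - -19743}{28376} = \frac{102 \left(1 - 2054\right)}{-42} + \left(-1470 + 19743\right) \frac{1}{28376} = 102 \left(-2053\right) \left(- \frac{1}{42}\right) + 18273 \cdot \frac{1}{28376} = \left(-209406\right) \left(- \frac{1}{42}\right) + \frac{18273}{28376} = \frac{34901}{7} + \frac{18273}{28376} = \frac{990478687}{198632}$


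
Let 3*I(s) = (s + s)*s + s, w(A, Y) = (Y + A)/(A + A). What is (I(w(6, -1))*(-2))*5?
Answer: -275/108 ≈ -2.5463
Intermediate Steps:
w(A, Y) = (A + Y)/(2*A) (w(A, Y) = (A + Y)/((2*A)) = (A + Y)*(1/(2*A)) = (A + Y)/(2*A))
I(s) = s/3 + 2*s**2/3 (I(s) = ((s + s)*s + s)/3 = ((2*s)*s + s)/3 = (2*s**2 + s)/3 = (s + 2*s**2)/3 = s/3 + 2*s**2/3)
(I(w(6, -1))*(-2))*5 = ((((1/2)*(6 - 1)/6)*(1 + 2*((1/2)*(6 - 1)/6))/3)*(-2))*5 = ((((1/2)*(1/6)*5)*(1 + 2*((1/2)*(1/6)*5))/3)*(-2))*5 = (((1/3)*(5/12)*(1 + 2*(5/12)))*(-2))*5 = (((1/3)*(5/12)*(1 + 5/6))*(-2))*5 = (((1/3)*(5/12)*(11/6))*(-2))*5 = ((55/216)*(-2))*5 = -55/108*5 = -275/108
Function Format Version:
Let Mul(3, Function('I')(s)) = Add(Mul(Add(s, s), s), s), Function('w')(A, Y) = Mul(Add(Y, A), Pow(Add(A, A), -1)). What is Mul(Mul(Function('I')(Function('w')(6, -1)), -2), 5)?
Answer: Rational(-275, 108) ≈ -2.5463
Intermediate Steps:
Function('w')(A, Y) = Mul(Rational(1, 2), Pow(A, -1), Add(A, Y)) (Function('w')(A, Y) = Mul(Add(A, Y), Pow(Mul(2, A), -1)) = Mul(Add(A, Y), Mul(Rational(1, 2), Pow(A, -1))) = Mul(Rational(1, 2), Pow(A, -1), Add(A, Y)))
Function('I')(s) = Add(Mul(Rational(1, 3), s), Mul(Rational(2, 3), Pow(s, 2))) (Function('I')(s) = Mul(Rational(1, 3), Add(Mul(Add(s, s), s), s)) = Mul(Rational(1, 3), Add(Mul(Mul(2, s), s), s)) = Mul(Rational(1, 3), Add(Mul(2, Pow(s, 2)), s)) = Mul(Rational(1, 3), Add(s, Mul(2, Pow(s, 2)))) = Add(Mul(Rational(1, 3), s), Mul(Rational(2, 3), Pow(s, 2))))
Mul(Mul(Function('I')(Function('w')(6, -1)), -2), 5) = Mul(Mul(Mul(Rational(1, 3), Mul(Rational(1, 2), Pow(6, -1), Add(6, -1)), Add(1, Mul(2, Mul(Rational(1, 2), Pow(6, -1), Add(6, -1))))), -2), 5) = Mul(Mul(Mul(Rational(1, 3), Mul(Rational(1, 2), Rational(1, 6), 5), Add(1, Mul(2, Mul(Rational(1, 2), Rational(1, 6), 5)))), -2), 5) = Mul(Mul(Mul(Rational(1, 3), Rational(5, 12), Add(1, Mul(2, Rational(5, 12)))), -2), 5) = Mul(Mul(Mul(Rational(1, 3), Rational(5, 12), Add(1, Rational(5, 6))), -2), 5) = Mul(Mul(Mul(Rational(1, 3), Rational(5, 12), Rational(11, 6)), -2), 5) = Mul(Mul(Rational(55, 216), -2), 5) = Mul(Rational(-55, 108), 5) = Rational(-275, 108)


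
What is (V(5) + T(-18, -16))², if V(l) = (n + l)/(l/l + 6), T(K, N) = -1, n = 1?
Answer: 1/49 ≈ 0.020408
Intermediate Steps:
V(l) = ⅐ + l/7 (V(l) = (1 + l)/(l/l + 6) = (1 + l)/(1 + 6) = (1 + l)/7 = (1 + l)*(⅐) = ⅐ + l/7)
(V(5) + T(-18, -16))² = ((⅐ + (⅐)*5) - 1)² = ((⅐ + 5/7) - 1)² = (6/7 - 1)² = (-⅐)² = 1/49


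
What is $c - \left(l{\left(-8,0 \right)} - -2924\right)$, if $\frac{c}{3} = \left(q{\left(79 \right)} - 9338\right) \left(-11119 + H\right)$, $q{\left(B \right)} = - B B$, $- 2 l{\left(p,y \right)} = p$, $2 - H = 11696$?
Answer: $1066208253$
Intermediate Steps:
$H = -11694$ ($H = 2 - 11696 = -11694$)
$l{\left(p,y \right)} = - \frac{p}{2}$
$q{\left(B \right)} = - B^{2}$
$c = 1066211181$ ($c = 3 \left(- 79^{2} - 9338\right) \left(-11119 - 11694\right) = 3 \left(\left(-1\right) 6241 - 9338\right) \left(-22813\right) = 3 \left(-6241 - 9338\right) \left(-22813\right) = 3 \left(\left(-15579\right) \left(-22813\right)\right) = 3 \cdot 355403727 = 1066211181$)
$c - \left(l{\left(-8,0 \right)} - -2924\right) = 1066211181 - \left(\left(- \frac{1}{2}\right) \left(-8\right) - -2924\right) = 1066211181 - \left(4 + 2924\right) = 1066211181 - 2928 = 1066208253$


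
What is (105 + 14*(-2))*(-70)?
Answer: -5390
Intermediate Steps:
(105 + 14*(-2))*(-70) = (105 - 28)*(-70) = 77*(-70) = -5390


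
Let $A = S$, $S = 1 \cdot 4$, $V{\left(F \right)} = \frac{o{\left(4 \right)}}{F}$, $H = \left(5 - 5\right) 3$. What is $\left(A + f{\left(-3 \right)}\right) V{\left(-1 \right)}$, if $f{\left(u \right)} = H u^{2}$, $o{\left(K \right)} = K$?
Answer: $-16$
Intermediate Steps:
$H = 0$ ($H = 0 \cdot 3 = 0$)
$V{\left(F \right)} = \frac{4}{F}$
$f{\left(u \right)} = 0$ ($f{\left(u \right)} = 0 u^{2} = 0$)
$S = 4$
$A = 4$
$\left(A + f{\left(-3 \right)}\right) V{\left(-1 \right)} = \left(4 + 0\right) \frac{4}{-1} = 4 \cdot 4 \left(-1\right) = 4 \left(-4\right) = -16$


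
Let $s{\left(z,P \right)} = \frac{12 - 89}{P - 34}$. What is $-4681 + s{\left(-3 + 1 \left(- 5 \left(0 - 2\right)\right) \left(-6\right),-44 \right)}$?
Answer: $- \frac{365041}{78} \approx -4680.0$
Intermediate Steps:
$s{\left(z,P \right)} = - \frac{77}{-34 + P}$
$-4681 + s{\left(-3 + 1 \left(- 5 \left(0 - 2\right)\right) \left(-6\right),-44 \right)} = -4681 - \frac{77}{-34 - 44} = -4681 - \frac{77}{-78} = -4681 - - \frac{77}{78} = -4681 + \frac{77}{78} = - \frac{365041}{78}$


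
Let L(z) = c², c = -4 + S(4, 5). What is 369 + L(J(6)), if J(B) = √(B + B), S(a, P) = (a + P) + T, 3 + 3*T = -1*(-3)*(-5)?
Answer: 370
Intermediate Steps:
T = -6 (T = -1 + (-1*(-3)*(-5))/3 = -1 + (3*(-5))/3 = -1 + (⅓)*(-15) = -1 - 5 = -6)
S(a, P) = -6 + P + a (S(a, P) = (a + P) - 6 = (P + a) - 6 = -6 + P + a)
J(B) = √2*√B (J(B) = √(2*B) = √2*√B)
c = -1 (c = -4 + (-6 + 5 + 4) = -4 + 3 = -1)
L(z) = 1 (L(z) = (-1)² = 1)
369 + L(J(6)) = 369 + 1 = 370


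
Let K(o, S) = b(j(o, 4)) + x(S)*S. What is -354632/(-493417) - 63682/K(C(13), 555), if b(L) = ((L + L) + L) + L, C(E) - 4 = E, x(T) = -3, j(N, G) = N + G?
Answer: 1881320858/45887781 ≈ 40.998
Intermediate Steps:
j(N, G) = G + N
C(E) = 4 + E
b(L) = 4*L (b(L) = (2*L + L) + L = 3*L + L = 4*L)
K(o, S) = 16 - 3*S + 4*o (K(o, S) = 4*(4 + o) - 3*S = (16 + 4*o) - 3*S = 16 - 3*S + 4*o)
-354632/(-493417) - 63682/K(C(13), 555) = -354632/(-493417) - 63682/(16 - 3*555 + 4*(4 + 13)) = -354632*(-1/493417) - 63682/(16 - 1665 + 4*17) = 354632/493417 - 63682/(16 - 1665 + 68) = 354632/493417 - 63682/(-1581) = 354632/493417 - 63682*(-1/1581) = 354632/493417 + 3746/93 = 1881320858/45887781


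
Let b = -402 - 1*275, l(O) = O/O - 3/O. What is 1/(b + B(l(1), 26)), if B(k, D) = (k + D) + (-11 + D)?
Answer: -1/638 ≈ -0.0015674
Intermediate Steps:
l(O) = 1 - 3/O
B(k, D) = -11 + k + 2*D (B(k, D) = (D + k) + (-11 + D) = -11 + k + 2*D)
b = -677 (b = -402 - 275 = -677)
1/(b + B(l(1), 26)) = 1/(-677 + (-11 + (-3 + 1)/1 + 2*26)) = 1/(-677 + (-11 + 1*(-2) + 52)) = 1/(-677 + (-11 - 2 + 52)) = 1/(-677 + 39) = 1/(-638) = -1/638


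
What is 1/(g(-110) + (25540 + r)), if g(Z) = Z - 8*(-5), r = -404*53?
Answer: 1/4058 ≈ 0.00024643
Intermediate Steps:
r = -21412
g(Z) = 40 + Z (g(Z) = Z + 40 = 40 + Z)
1/(g(-110) + (25540 + r)) = 1/((40 - 110) + (25540 - 21412)) = 1/(-70 + 4128) = 1/4058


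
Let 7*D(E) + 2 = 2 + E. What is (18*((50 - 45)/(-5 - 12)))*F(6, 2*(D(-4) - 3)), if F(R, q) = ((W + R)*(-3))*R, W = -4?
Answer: 3240/17 ≈ 190.59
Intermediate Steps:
D(E) = E/7 (D(E) = -2/7 + (2 + E)/7 = -2/7 + (2/7 + E/7) = E/7)
F(R, q) = R*(12 - 3*R) (F(R, q) = ((-4 + R)*(-3))*R = (12 - 3*R)*R = R*(12 - 3*R))
(18*((50 - 45)/(-5 - 12)))*F(6, 2*(D(-4) - 3)) = (18*((50 - 45)/(-5 - 12)))*(3*6*(4 - 1*6)) = (18*(5/(-17)))*(3*6*(4 - 6)) = (18*(5*(-1/17)))*(3*6*(-2)) = (18*(-5/17))*(-36) = -90/17*(-36) = 3240/17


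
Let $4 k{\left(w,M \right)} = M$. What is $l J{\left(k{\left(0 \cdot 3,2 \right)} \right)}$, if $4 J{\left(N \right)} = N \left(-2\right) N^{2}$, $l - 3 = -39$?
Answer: $\frac{9}{4} \approx 2.25$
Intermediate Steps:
$k{\left(w,M \right)} = \frac{M}{4}$
$l = -36$ ($l = 3 - 39 = -36$)
$J{\left(N \right)} = - \frac{N^{3}}{2}$ ($J{\left(N \right)} = \frac{N \left(-2\right) N^{2}}{4} = \frac{- 2 N N^{2}}{4} = \frac{\left(-2\right) N^{3}}{4} = - \frac{N^{3}}{2}$)
$l J{\left(k{\left(0 \cdot 3,2 \right)} \right)} = - 36 \left(- \frac{\left(\frac{1}{4} \cdot 2\right)^{3}}{2}\right) = - 36 \left(- \frac{1}{2 \cdot 8}\right) = - 36 \left(\left(- \frac{1}{2}\right) \frac{1}{8}\right) = \left(-36\right) \left(- \frac{1}{16}\right) = \frac{9}{4}$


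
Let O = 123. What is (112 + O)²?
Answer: 55225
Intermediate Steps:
(112 + O)² = (112 + 123)² = 235² = 55225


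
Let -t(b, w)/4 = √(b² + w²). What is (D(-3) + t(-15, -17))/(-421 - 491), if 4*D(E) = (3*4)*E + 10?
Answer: 13/1824 + √514/228 ≈ 0.10656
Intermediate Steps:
t(b, w) = -4*√(b² + w²)
D(E) = 5/2 + 3*E (D(E) = ((3*4)*E + 10)/4 = (12*E + 10)/4 = (10 + 12*E)/4 = 5/2 + 3*E)
(D(-3) + t(-15, -17))/(-421 - 491) = ((5/2 + 3*(-3)) - 4*√((-15)² + (-17)²))/(-421 - 491) = ((5/2 - 9) - 4*√(225 + 289))/(-912) = (-13/2 - 4*√514)*(-1/912) = 13/1824 + √514/228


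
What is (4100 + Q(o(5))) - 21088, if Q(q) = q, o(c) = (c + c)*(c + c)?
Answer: -16888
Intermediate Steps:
o(c) = 4*c**2 (o(c) = (2*c)*(2*c) = 4*c**2)
(4100 + Q(o(5))) - 21088 = (4100 + 4*5**2) - 21088 = (4100 + 4*25) - 21088 = (4100 + 100) - 21088 = 4200 - 21088 = -16888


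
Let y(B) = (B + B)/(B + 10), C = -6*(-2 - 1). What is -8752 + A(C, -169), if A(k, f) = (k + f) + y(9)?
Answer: -169139/19 ≈ -8902.0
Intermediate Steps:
C = 18 (C = -6*(-3) = 18)
y(B) = 2*B/(10 + B) (y(B) = (2*B)/(10 + B) = 2*B/(10 + B))
A(k, f) = 18/19 + f + k (A(k, f) = (k + f) + 2*9/(10 + 9) = (f + k) + 2*9/19 = (f + k) + 2*9*(1/19) = (f + k) + 18/19 = 18/19 + f + k)
-8752 + A(C, -169) = -8752 + (18/19 - 169 + 18) = -8752 - 2851/19 = -169139/19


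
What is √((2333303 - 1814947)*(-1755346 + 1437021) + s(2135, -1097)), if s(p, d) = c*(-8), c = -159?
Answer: 2*I*√41251418107 ≈ 4.0621e+5*I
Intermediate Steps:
s(p, d) = 1272 (s(p, d) = -159*(-8) = 1272)
√((2333303 - 1814947)*(-1755346 + 1437021) + s(2135, -1097)) = √((2333303 - 1814947)*(-1755346 + 1437021) + 1272) = √(518356*(-318325) + 1272) = √(-165005673700 + 1272) = √(-165005672428) = 2*I*√41251418107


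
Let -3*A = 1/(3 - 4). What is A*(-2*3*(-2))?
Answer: 4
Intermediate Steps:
A = 1/3 (A = -1/(3*(3 - 4)) = -1/3/(-1) = -1/3*(-1) = 1/3 ≈ 0.33333)
A*(-2*3*(-2)) = (-2*3*(-2))/3 = (-6*(-2))/3 = (1/3)*12 = 4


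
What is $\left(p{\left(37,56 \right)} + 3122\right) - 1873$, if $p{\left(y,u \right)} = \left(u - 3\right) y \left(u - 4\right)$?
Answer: $103221$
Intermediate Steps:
$p{\left(y,u \right)} = y \left(-4 + u\right) \left(-3 + u\right)$ ($p{\left(y,u \right)} = \left(-3 + u\right) y \left(-4 + u\right) = y \left(-3 + u\right) \left(-4 + u\right) = y \left(-4 + u\right) \left(-3 + u\right)$)
$\left(p{\left(37,56 \right)} + 3122\right) - 1873 = \left(37 \left(12 + 56^{2} - 392\right) + 3122\right) - 1873 = \left(37 \left(12 + 3136 - 392\right) + 3122\right) - 1873 = \left(37 \cdot 2756 + 3122\right) - 1873 = \left(101972 + 3122\right) - 1873 = 105094 - 1873 = 103221$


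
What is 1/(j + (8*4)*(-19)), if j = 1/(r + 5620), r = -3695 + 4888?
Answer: -6813/4142303 ≈ -0.0016447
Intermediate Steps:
r = 1193
j = 1/6813 (j = 1/(1193 + 5620) = 1/6813 ≈ 0.00014678)
1/(j + (8*4)*(-19)) = 1/(1/6813 + (8*4)*(-19)) = 1/(1/6813 + 32*(-19)) = 1/(1/6813 - 608) = 1/(-4142303/6813) = -6813/4142303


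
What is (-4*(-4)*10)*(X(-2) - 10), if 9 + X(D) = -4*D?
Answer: -1760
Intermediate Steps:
X(D) = -9 - 4*D
(-4*(-4)*10)*(X(-2) - 10) = (-4*(-4)*10)*((-9 - 4*(-2)) - 10) = (16*10)*((-9 + 8) - 10) = 160*(-1 - 10) = 160*(-11) = -1760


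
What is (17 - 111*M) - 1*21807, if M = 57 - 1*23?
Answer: -25564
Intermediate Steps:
M = 34 (M = 57 - 23 = 34)
(17 - 111*M) - 1*21807 = (17 - 111*34) - 1*21807 = (17 - 3774) - 21807 = -3757 - 21807 = -25564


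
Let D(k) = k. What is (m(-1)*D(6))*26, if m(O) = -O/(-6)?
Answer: -26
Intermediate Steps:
m(O) = O/6 (m(O) = -O*(-⅙) = O/6)
(m(-1)*D(6))*26 = (((⅙)*(-1))*6)*26 = -⅙*6*26 = -1*26 = -26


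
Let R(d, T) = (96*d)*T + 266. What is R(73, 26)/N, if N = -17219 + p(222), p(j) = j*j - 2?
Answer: 182474/32063 ≈ 5.6911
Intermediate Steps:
R(d, T) = 266 + 96*T*d (R(d, T) = 96*T*d + 266 = 266 + 96*T*d)
p(j) = -2 + j² (p(j) = j² - 2 = -2 + j²)
N = 32063 (N = -17219 + (-2 + 222²) = -17219 + (-2 + 49284) = -17219 + 49282 = 32063)
R(73, 26)/N = (266 + 96*26*73)/32063 = (266 + 182208)*(1/32063) = 182474*(1/32063) = 182474/32063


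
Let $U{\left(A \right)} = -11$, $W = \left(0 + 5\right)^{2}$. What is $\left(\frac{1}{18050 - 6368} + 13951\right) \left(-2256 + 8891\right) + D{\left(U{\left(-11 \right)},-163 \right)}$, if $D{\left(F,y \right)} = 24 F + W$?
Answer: $\frac{1081340201207}{11682} \approx 9.2565 \cdot 10^{7}$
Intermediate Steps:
$W = 25$ ($W = 5^{2} = 25$)
$D{\left(F,y \right)} = 25 + 24 F$ ($D{\left(F,y \right)} = 24 F + 25 = 25 + 24 F$)
$\left(\frac{1}{18050 - 6368} + 13951\right) \left(-2256 + 8891\right) + D{\left(U{\left(-11 \right)},-163 \right)} = \left(\frac{1}{18050 - 6368} + 13951\right) \left(-2256 + 8891\right) + \left(25 + 24 \left(-11\right)\right) = \left(\frac{1}{11682} + 13951\right) 6635 + \left(25 - 264\right) = \left(\frac{1}{11682} + 13951\right) 6635 - 239 = \frac{162975583}{11682} \cdot 6635 - 239 = \frac{1081342993205}{11682} - 239 = \frac{1081340201207}{11682}$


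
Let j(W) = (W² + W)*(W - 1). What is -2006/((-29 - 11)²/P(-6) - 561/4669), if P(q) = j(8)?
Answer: -84294126/128351 ≈ -656.75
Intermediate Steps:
j(W) = (-1 + W)*(W + W²) (j(W) = (W + W²)*(-1 + W) = (-1 + W)*(W + W²))
P(q) = 504 (P(q) = 8³ - 1*8 = 512 - 8 = 504)
-2006/((-29 - 11)²/P(-6) - 561/4669) = -2006/((-29 - 11)²/504 - 561/4669) = -2006/((-40)²*(1/504) - 561*1/4669) = -2006/(1600*(1/504) - 561/4669) = -2006/(200/63 - 561/4669) = -2006/128351/42021 = -2006*42021/128351 = -84294126/128351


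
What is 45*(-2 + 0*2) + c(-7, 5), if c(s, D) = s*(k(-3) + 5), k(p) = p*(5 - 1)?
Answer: -41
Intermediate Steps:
k(p) = 4*p (k(p) = p*4 = 4*p)
c(s, D) = -7*s (c(s, D) = s*(4*(-3) + 5) = s*(-12 + 5) = s*(-7) = -7*s)
45*(-2 + 0*2) + c(-7, 5) = 45*(-2 + 0*2) - 7*(-7) = 45*(-2 + 0) + 49 = 45*(-2) + 49 = -90 + 49 = -41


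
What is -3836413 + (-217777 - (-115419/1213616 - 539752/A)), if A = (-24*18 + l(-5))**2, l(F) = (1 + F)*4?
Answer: -7714915107862609/1902949888 ≈ -4.0542e+6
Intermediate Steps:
l(F) = 4 + 4*F
A = 200704 (A = (-24*18 + (4 + 4*(-5)))**2 = (-432 + (4 - 20))**2 = (-432 - 16)**2 = (-448)**2 = 200704)
-3836413 + (-217777 - (-115419/1213616 - 539752/A)) = -3836413 + (-217777 - (-115419/1213616 - 539752/200704)) = -3836413 + (-217777 - (-115419*1/1213616 - 539752*1/200704)) = -3836413 + (-217777 - (-115419/1213616 - 67469/25088)) = -3836413 + (-217777 - 1*(-5298568111/1902949888)) = -3836413 + (-217777 + 5298568111/1902949888) = -3836413 - 414413419190865/1902949888 = -7714915107862609/1902949888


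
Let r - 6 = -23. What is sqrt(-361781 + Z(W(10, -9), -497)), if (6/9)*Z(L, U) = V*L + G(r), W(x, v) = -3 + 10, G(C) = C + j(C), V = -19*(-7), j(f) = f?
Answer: I*sqrt(1441742)/2 ≈ 600.36*I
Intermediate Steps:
V = 133
r = -17 (r = 6 - 23 = -17)
G(C) = 2*C (G(C) = C + C = 2*C)
W(x, v) = 7
Z(L, U) = -51 + 399*L/2 (Z(L, U) = 3*(133*L + 2*(-17))/2 = 3*(133*L - 34)/2 = 3*(-34 + 133*L)/2 = -51 + 399*L/2)
sqrt(-361781 + Z(W(10, -9), -497)) = sqrt(-361781 + (-51 + (399/2)*7)) = sqrt(-361781 + (-51 + 2793/2)) = sqrt(-361781 + 2691/2) = sqrt(-720871/2) = I*sqrt(1441742)/2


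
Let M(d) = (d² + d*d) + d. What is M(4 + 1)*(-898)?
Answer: -49390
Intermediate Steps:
M(d) = d + 2*d² (M(d) = (d² + d²) + d = 2*d² + d = d + 2*d²)
M(4 + 1)*(-898) = ((4 + 1)*(1 + 2*(4 + 1)))*(-898) = (5*(1 + 2*5))*(-898) = (5*(1 + 10))*(-898) = (5*11)*(-898) = 55*(-898) = -49390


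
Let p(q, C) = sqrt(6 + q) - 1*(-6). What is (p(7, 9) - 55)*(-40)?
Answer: 1960 - 40*sqrt(13) ≈ 1815.8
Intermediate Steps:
p(q, C) = 6 + sqrt(6 + q) (p(q, C) = sqrt(6 + q) + 6 = 6 + sqrt(6 + q))
(p(7, 9) - 55)*(-40) = ((6 + sqrt(6 + 7)) - 55)*(-40) = ((6 + sqrt(13)) - 55)*(-40) = (-49 + sqrt(13))*(-40) = 1960 - 40*sqrt(13)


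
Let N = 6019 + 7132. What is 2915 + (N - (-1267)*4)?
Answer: 21134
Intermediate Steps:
N = 13151
2915 + (N - (-1267)*4) = 2915 + (13151 - (-1267)*4) = 2915 + (13151 - 1*(-5068)) = 2915 + (13151 + 5068) = 2915 + 18219 = 21134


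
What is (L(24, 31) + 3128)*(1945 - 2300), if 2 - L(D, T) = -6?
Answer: -1113280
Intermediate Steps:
L(D, T) = 8 (L(D, T) = 2 - 1*(-6) = 2 + 6 = 8)
(L(24, 31) + 3128)*(1945 - 2300) = (8 + 3128)*(1945 - 2300) = 3136*(-355) = -1113280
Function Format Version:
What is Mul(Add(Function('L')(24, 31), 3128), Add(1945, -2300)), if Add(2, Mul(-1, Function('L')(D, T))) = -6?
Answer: -1113280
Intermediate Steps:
Function('L')(D, T) = 8 (Function('L')(D, T) = Add(2, Mul(-1, -6)) = Add(2, 6) = 8)
Mul(Add(Function('L')(24, 31), 3128), Add(1945, -2300)) = Mul(Add(8, 3128), Add(1945, -2300)) = Mul(3136, -355) = -1113280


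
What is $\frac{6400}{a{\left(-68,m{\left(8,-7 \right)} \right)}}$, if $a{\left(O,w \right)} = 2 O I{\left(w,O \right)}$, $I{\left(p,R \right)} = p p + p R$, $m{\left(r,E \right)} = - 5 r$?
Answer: $- \frac{5}{459} \approx -0.010893$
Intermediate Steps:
$I{\left(p,R \right)} = p^{2} + R p$
$a{\left(O,w \right)} = 2 O w \left(O + w\right)$
$\frac{6400}{a{\left(-68,m{\left(8,-7 \right)} \right)}} = \frac{6400}{2 \left(-68\right) \left(\left(-5\right) 8\right) \left(-68 - 40\right)} = \frac{6400}{2 \left(-68\right) \left(-40\right) \left(-68 - 40\right)} = \frac{6400}{2 \left(-68\right) \left(-40\right) \left(-108\right)} = \frac{6400}{-587520} = 6400 \left(- \frac{1}{587520}\right) = - \frac{5}{459}$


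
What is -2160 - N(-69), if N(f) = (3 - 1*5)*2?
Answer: -2156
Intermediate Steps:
N(f) = -4 (N(f) = (3 - 5)*2 = -2*2 = -4)
-2160 - N(-69) = -2160 - 1*(-4) = -2160 + 4 = -2156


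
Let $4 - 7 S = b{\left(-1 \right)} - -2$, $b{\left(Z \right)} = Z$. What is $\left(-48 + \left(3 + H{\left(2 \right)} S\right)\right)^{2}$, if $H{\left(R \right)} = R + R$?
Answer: $\frac{91809}{49} \approx 1873.7$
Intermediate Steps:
$H{\left(R \right)} = 2 R$
$S = \frac{3}{7}$ ($S = \frac{4}{7} - \frac{-1 - -2}{7} = \frac{4}{7} - \frac{-1 + 2}{7} = \frac{4}{7} - \frac{1}{7} = \frac{3}{7} \approx 0.42857$)
$\left(-48 + \left(3 + H{\left(2 \right)} S\right)\right)^{2} = \left(-48 + \left(3 + 2 \cdot 2 \cdot \frac{3}{7}\right)\right)^{2} = \left(-48 + \left(3 + 4 \cdot \frac{3}{7}\right)\right)^{2} = \left(-48 + \left(3 + \frac{12}{7}\right)\right)^{2} = \left(-48 + \frac{33}{7}\right)^{2} = \left(- \frac{303}{7}\right)^{2} = \frac{91809}{49}$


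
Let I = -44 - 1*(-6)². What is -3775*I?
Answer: 302000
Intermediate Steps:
I = -80 (I = -44 - 1*36 = -44 - 36 = -80)
-3775*I = -3775*(-80) = 302000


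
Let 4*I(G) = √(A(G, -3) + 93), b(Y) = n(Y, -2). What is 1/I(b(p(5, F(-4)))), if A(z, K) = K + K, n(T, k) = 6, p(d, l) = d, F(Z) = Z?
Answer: 4*√87/87 ≈ 0.42884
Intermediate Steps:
A(z, K) = 2*K
b(Y) = 6
I(G) = √87/4 (I(G) = √(2*(-3) + 93)/4 = √(-6 + 93)/4 = √87/4)
1/I(b(p(5, F(-4)))) = 1/(√87/4) = 4*√87/87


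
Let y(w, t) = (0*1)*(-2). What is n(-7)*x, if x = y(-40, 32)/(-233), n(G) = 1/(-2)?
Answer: 0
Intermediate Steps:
y(w, t) = 0 (y(w, t) = 0*(-2) = 0)
n(G) = -1/2
x = 0 (x = 0/(-233) = 0*(-1/233) = 0)
n(-7)*x = -1/2*0 = 0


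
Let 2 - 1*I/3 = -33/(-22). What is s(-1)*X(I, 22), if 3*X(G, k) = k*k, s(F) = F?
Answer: -484/3 ≈ -161.33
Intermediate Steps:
I = 3/2 (I = 6 - (-99)/(-22) = 6 - (-99)*(-1)/22 = 6 - 3*3/2 = 6 - 9/2 = 3/2 ≈ 1.5000)
X(G, k) = k**2/3 (X(G, k) = (k*k)/3 = k**2/3)
s(-1)*X(I, 22) = -22**2/3 = -484/3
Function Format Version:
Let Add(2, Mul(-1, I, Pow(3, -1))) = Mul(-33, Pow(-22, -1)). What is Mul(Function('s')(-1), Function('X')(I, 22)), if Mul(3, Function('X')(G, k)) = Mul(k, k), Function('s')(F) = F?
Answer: Rational(-484, 3) ≈ -161.33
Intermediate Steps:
I = Rational(3, 2) (I = Add(6, Mul(-3, Mul(-33, Pow(-22, -1)))) = Add(6, Mul(-3, Mul(-33, Rational(-1, 22)))) = Add(6, Mul(-3, Rational(3, 2))) = Add(6, Rational(-9, 2)) = Rational(3, 2) ≈ 1.5000)
Function('X')(G, k) = Mul(Rational(1, 3), Pow(k, 2)) (Function('X')(G, k) = Mul(Rational(1, 3), Mul(k, k)) = Mul(Rational(1, 3), Pow(k, 2)))
Mul(Function('s')(-1), Function('X')(I, 22)) = Mul(-1, Mul(Rational(1, 3), Pow(22, 2))) = Mul(-1, Mul(Rational(1, 3), 484)) = Mul(-1, Rational(484, 3)) = Rational(-484, 3)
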